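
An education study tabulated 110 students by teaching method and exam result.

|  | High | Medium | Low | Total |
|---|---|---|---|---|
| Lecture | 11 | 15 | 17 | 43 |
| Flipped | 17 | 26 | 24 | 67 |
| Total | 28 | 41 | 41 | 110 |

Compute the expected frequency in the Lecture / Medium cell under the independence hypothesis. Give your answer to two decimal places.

16.03

Row total (Lecture) = 43; column total (Medium) = 41; grand total N = 110.
Expected count = (row total × column total) / N = 43 × 41 / 110 = 16.03.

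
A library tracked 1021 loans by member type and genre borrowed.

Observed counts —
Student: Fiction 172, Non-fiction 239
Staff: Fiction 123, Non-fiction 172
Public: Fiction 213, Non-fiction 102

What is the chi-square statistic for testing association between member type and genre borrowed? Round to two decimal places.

Row totals: 411, 295, 315. Column totals: 508, 513. Grand total N = 1021.
Expected counts (row total × column total / N):
  Student, Fiction: 411×508/1021 = 204.494
  Student, Non-fiction: 411×513/1021 = 206.506
  Staff, Fiction: 295×508/1021 = 146.778
  Staff, Non-fiction: 295×513/1021 = 148.222
  Public, Fiction: 315×508/1021 = 156.729
  Public, Non-fiction: 315×513/1021 = 158.271
Contributions (O − E)²/E:
  (172 − 204.494)²/204.494 = 5.1633
  (239 − 206.506)²/206.506 = 5.1130
  (123 − 146.778)²/146.778 = 3.8520
  (172 − 148.222)²/148.222 = 3.8145
  (213 − 156.729)²/156.729 = 20.2032
  (102 − 158.271)²/158.271 = 20.0064
χ² = 5.1633 + 5.1130 + 3.8520 + 3.8145 + 20.2032 + 20.0064 = 58.15

58.15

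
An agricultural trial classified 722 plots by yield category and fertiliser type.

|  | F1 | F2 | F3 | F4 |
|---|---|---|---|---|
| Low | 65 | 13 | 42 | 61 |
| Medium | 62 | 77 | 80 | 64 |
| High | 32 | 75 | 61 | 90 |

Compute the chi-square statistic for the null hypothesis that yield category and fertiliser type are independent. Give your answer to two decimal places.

Row totals: 181, 283, 258. Column totals: 159, 165, 183, 215. Grand total N = 722.
Expected counts (row total × column total / N):
  Low, F1: 181×159/722 = 39.860
  Low, F2: 181×165/722 = 41.364
  Low, F3: 181×183/722 = 45.877
  Low, F4: 181×215/722 = 53.899
  Medium, F1: 283×159/722 = 62.323
  Medium, F2: 283×165/722 = 64.675
  Medium, F3: 283×183/722 = 71.730
  Medium, F4: 283×215/722 = 84.273
  High, F1: 258×159/722 = 56.817
  High, F2: 258×165/722 = 58.961
  High, F3: 258×183/722 = 65.393
  High, F4: 258×215/722 = 76.828
Contributions (O − E)²/E:
  (65 − 39.860)²/39.860 = 15.8560
  (13 − 41.364)²/41.364 = 19.4497
  (42 − 45.877)²/45.877 = 0.3276
  (61 − 53.899)²/53.899 = 0.9355
  (62 − 62.323)²/62.323 = 0.0017
  (77 − 64.675)²/64.675 = 2.3488
  (80 − 71.730)²/71.730 = 0.9535
  (64 − 84.273)²/84.273 = 4.8769
  (32 − 56.817)²/56.817 = 10.8398
  (75 − 58.961)²/58.961 = 4.3630
  (61 − 65.393)²/65.393 = 0.2951
  (90 − 76.828)²/76.828 = 2.2583
χ² = 15.8560 + 19.4497 + 0.3276 + 0.9355 + 0.0017 + 2.3488 + 0.9535 + 4.8769 + 10.8398 + 4.3630 + 0.2951 + 2.2583 = 62.51

62.51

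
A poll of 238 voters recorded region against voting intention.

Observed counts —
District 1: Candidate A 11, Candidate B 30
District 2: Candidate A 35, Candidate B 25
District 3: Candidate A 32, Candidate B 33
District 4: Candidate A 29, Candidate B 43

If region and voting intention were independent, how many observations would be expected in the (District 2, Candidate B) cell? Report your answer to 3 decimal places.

33.025

Row total (District 2) = 60; column total (Candidate B) = 131; grand total N = 238.
Expected count = (row total × column total) / N = 60 × 131 / 238 = 33.025.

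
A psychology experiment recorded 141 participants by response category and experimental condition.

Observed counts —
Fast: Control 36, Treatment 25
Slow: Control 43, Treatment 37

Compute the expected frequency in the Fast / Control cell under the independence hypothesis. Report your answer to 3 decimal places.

34.177

Row total (Fast) = 61; column total (Control) = 79; grand total N = 141.
Expected count = (row total × column total) / N = 61 × 79 / 141 = 34.177.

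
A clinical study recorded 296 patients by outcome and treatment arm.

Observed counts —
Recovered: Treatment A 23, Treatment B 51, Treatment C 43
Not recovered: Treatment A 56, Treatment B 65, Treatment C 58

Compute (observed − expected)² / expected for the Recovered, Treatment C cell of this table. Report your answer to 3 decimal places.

0.237

Row total (Recovered) = 117; column total (Treatment C) = 101; N = 296.
Expected count E = 117 × 101 / 296 = 39.9223.
Contribution = (O − E)²/E = (43 − 39.9223)² / 39.9223 = 0.237.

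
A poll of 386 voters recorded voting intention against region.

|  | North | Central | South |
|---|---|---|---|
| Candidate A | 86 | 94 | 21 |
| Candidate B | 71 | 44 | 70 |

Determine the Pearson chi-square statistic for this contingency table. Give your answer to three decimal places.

45.348

Row totals: 201, 185. Column totals: 157, 138, 91. Grand total N = 386.
Expected counts (row total × column total / N):
  Candidate A, North: 201×157/386 = 81.7539
  Candidate A, Central: 201×138/386 = 71.8601
  Candidate A, South: 201×91/386 = 47.3860
  Candidate B, North: 185×157/386 = 75.2461
  Candidate B, Central: 185×138/386 = 66.1399
  Candidate B, South: 185×91/386 = 43.6140
Contributions (O − E)²/E:
  (86 − 81.7539)²/81.7539 = 0.2205
  (94 − 71.8601)²/71.8601 = 6.8212
  (21 − 47.3860)²/47.3860 = 14.6925
  (71 − 75.2461)²/75.2461 = 0.2396
  (44 − 66.1399)²/66.1399 = 7.4112
  (70 − 43.6140)²/43.6140 = 15.9632
χ² = 0.2205 + 6.8212 + 14.6925 + 0.2396 + 7.4112 + 15.9632 = 45.348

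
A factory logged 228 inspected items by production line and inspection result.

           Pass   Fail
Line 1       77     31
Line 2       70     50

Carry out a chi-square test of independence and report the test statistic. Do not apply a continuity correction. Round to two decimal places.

4.17

Row totals: 108, 120. Column totals: 147, 81. Grand total N = 228.
Expected counts (row total × column total / N):
  Line 1, Pass: 108×147/228 = 69.6316
  Line 1, Fail: 108×81/228 = 38.3684
  Line 2, Pass: 120×147/228 = 77.3684
  Line 2, Fail: 120×81/228 = 42.6316
Contributions (O − E)²/E:
  (77 − 69.6316)²/69.6316 = 0.7797
  (31 − 38.3684)²/38.3684 = 1.4151
  (70 − 77.3684)²/77.3684 = 0.7018
  (50 − 42.6316)²/42.6316 = 1.2735
χ² = 0.7797 + 1.4151 + 0.7018 + 1.2735 = 4.17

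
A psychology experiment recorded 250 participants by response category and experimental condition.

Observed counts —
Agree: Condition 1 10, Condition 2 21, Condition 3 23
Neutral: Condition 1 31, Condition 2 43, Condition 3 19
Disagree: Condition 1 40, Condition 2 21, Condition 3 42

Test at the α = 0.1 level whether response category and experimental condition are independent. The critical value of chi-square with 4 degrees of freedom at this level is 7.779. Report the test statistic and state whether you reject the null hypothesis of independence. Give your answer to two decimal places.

22.32; reject H₀

Row totals: 54, 93, 103. Column totals: 81, 85, 84. Grand total N = 250.
Expected counts (row total × column total / N):
  Agree, Condition 1: 54×81/250 = 17.496
  Agree, Condition 2: 54×85/250 = 18.360
  Agree, Condition 3: 54×84/250 = 18.144
  Neutral, Condition 1: 93×81/250 = 30.132
  Neutral, Condition 2: 93×85/250 = 31.620
  Neutral, Condition 3: 93×84/250 = 31.248
  Disagree, Condition 1: 103×81/250 = 33.372
  Disagree, Condition 2: 103×85/250 = 35.020
  Disagree, Condition 3: 103×84/250 = 34.608
Contributions (O − E)²/E:
  (10 − 17.496)²/17.496 = 3.2116
  (21 − 18.360)²/18.360 = 0.3796
  (23 − 18.144)²/18.144 = 1.2996
  (31 − 30.132)²/30.132 = 0.0250
  (43 − 31.620)²/31.620 = 4.0956
  (19 − 31.248)²/31.248 = 4.8007
  (40 − 33.372)²/33.372 = 1.3164
  (21 − 35.020)²/35.020 = 5.6128
  (42 − 34.608)²/34.608 = 1.5789
χ² = 3.2116 + 0.3796 + 1.2996 + 0.0250 + 4.0956 + 4.8007 + 1.3164 + 5.6128 + 1.5789 = 22.32
df = (3−1)(3−1) = 4. Since 22.32 > 7.779, reject the null hypothesis of independence at α = 0.1.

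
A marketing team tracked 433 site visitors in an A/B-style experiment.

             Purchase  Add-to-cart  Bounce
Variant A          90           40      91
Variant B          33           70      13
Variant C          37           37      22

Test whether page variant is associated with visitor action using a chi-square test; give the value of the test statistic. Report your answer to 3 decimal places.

69.043

Row totals: 221, 116, 96. Column totals: 160, 147, 126. Grand total N = 433.
Expected counts (row total × column total / N):
  Variant A, Purchase: 221×160/433 = 81.6628
  Variant A, Add-to-cart: 221×147/433 = 75.0277
  Variant A, Bounce: 221×126/433 = 64.3095
  Variant B, Purchase: 116×160/433 = 42.8637
  Variant B, Add-to-cart: 116×147/433 = 39.3811
  Variant B, Bounce: 116×126/433 = 33.7552
  Variant C, Purchase: 96×160/433 = 35.4734
  Variant C, Add-to-cart: 96×147/433 = 32.5912
  Variant C, Bounce: 96×126/433 = 27.9353
Contributions (O − E)²/E:
  (90 − 81.6628)²/81.6628 = 0.8512
  (40 − 75.0277)²/75.0277 = 16.3532
  (91 − 64.3095)²/64.3095 = 11.0774
  (33 − 42.8637)²/42.8637 = 2.2698
  (70 − 39.3811)²/39.3811 = 23.8063
  (13 − 33.7552)²/33.7552 = 12.7618
  (37 − 35.4734)²/35.4734 = 0.0657
  (37 − 32.5912)²/32.5912 = 0.5964
  (22 − 27.9353)²/27.9353 = 1.2610
χ² = 0.8512 + 16.3532 + 11.0774 + 2.2698 + 23.8063 + 12.7618 + 0.0657 + 0.5964 + 1.2610 = 69.043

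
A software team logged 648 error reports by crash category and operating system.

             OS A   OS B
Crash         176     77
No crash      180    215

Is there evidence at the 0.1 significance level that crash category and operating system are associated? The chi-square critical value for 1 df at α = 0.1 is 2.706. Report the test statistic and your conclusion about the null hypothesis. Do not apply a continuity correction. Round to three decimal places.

35.869; reject H₀

Row totals: 253, 395. Column totals: 356, 292. Grand total N = 648.
Expected counts (row total × column total / N):
  Crash, OS A: 253×356/648 = 138.9938
  Crash, OS B: 253×292/648 = 114.0062
  No crash, OS A: 395×356/648 = 217.0062
  No crash, OS B: 395×292/648 = 177.9938
Contributions (O − E)²/E:
  (176 − 138.9938)²/138.9938 = 9.8527
  (77 − 114.0062)²/114.0062 = 12.0121
  (180 − 217.0062)²/217.0062 = 6.3107
  (215 − 177.9938)²/177.9938 = 7.6939
χ² = 9.8527 + 12.0121 + 6.3107 + 7.6939 = 35.869
df = (2−1)(2−1) = 1. Since 35.869 > 2.706, reject the null hypothesis of independence at α = 0.1.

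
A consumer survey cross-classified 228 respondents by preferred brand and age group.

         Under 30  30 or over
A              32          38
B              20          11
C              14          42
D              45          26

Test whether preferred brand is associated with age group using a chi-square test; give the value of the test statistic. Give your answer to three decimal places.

22.069

Row totals: 70, 31, 56, 71. Column totals: 111, 117. Grand total N = 228.
Expected counts (row total × column total / N):
  A, Under 30: 70×111/228 = 34.07895
  A, 30 or over: 70×117/228 = 35.92105
  B, Under 30: 31×111/228 = 15.09211
  B, 30 or over: 31×117/228 = 15.90789
  C, Under 30: 56×111/228 = 27.26316
  C, 30 or over: 56×117/228 = 28.73684
  D, Under 30: 71×111/228 = 34.56579
  D, 30 or over: 71×117/228 = 36.43421
Contributions (O − E)²/E:
  (32 − 34.07895)²/34.07895 = 0.1268
  (38 − 35.92105)²/35.92105 = 0.1203
  (20 − 15.09211)²/15.09211 = 1.5960
  (11 − 15.90789)²/15.90789 = 1.5142
  (14 − 27.26316)²/27.26316 = 6.4523
  (42 − 28.73684)²/28.73684 = 6.1215
  (45 − 34.56579)²/34.56579 = 3.1497
  (26 − 36.43421)²/36.43421 = 2.9882
χ² = 0.1268 + 0.1203 + 1.5960 + 1.5142 + 6.4523 + 6.1215 + 3.1497 + 2.9882 = 22.069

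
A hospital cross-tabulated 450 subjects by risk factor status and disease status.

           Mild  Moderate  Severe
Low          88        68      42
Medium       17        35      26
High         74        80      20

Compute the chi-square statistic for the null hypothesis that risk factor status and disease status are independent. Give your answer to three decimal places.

Row totals: 198, 78, 174. Column totals: 179, 183, 88. Grand total N = 450.
Expected counts (row total × column total / N):
  Low, Mild: 198×179/450 = 78.76000
  Low, Moderate: 198×183/450 = 80.52000
  Low, Severe: 198×88/450 = 38.72000
  Medium, Mild: 78×179/450 = 31.02667
  Medium, Moderate: 78×183/450 = 31.72000
  Medium, Severe: 78×88/450 = 15.25333
  High, Mild: 174×179/450 = 69.21333
  High, Moderate: 174×183/450 = 70.76000
  High, Severe: 174×88/450 = 34.02667
Contributions (O − E)²/E:
  (88 − 78.76000)²/78.76000 = 1.0840
  (68 − 80.52000)²/80.52000 = 1.9467
  (42 − 38.72000)²/38.72000 = 0.2779
  (17 − 31.02667)²/31.02667 = 6.3412
  (35 − 31.72000)²/31.72000 = 0.3392
  (26 − 15.25333)²/15.25333 = 7.5715
  (74 − 69.21333)²/69.21333 = 0.3310
  (80 − 70.76000)²/70.76000 = 1.2066
  (20 − 34.02667)²/34.02667 = 5.7822
χ² = 1.0840 + 1.9467 + 0.2779 + 6.3412 + 0.3392 + 7.5715 + 0.3310 + 1.2066 + 5.7822 = 24.880

24.880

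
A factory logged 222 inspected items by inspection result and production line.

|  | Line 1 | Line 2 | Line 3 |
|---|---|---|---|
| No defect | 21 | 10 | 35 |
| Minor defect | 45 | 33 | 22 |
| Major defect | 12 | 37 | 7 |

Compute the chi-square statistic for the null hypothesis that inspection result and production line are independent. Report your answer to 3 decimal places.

48.440

Row totals: 66, 100, 56. Column totals: 78, 80, 64. Grand total N = 222.
Expected counts (row total × column total / N):
  No defect, Line 1: 66×78/222 = 23.1892
  No defect, Line 2: 66×80/222 = 23.7838
  No defect, Line 3: 66×64/222 = 19.0270
  Minor defect, Line 1: 100×78/222 = 35.1351
  Minor defect, Line 2: 100×80/222 = 36.0360
  Minor defect, Line 3: 100×64/222 = 28.8288
  Major defect, Line 1: 56×78/222 = 19.6757
  Major defect, Line 2: 56×80/222 = 20.1802
  Major defect, Line 3: 56×64/222 = 16.1441
Contributions (O − E)²/E:
  (21 − 23.1892)²/23.1892 = 0.2067
  (10 − 23.7838)²/23.7838 = 7.9883
  (35 − 19.0270)²/19.0270 = 13.4092
  (45 − 35.1351)²/35.1351 = 2.7698
  (33 − 36.0360)²/36.0360 = 0.2558
  (22 − 28.8288)²/28.8288 = 1.6176
  (12 − 19.6757)²/19.6757 = 2.9944
  (37 − 20.1802)²/20.1802 = 14.0190
  (7 − 16.1441)²/16.1441 = 5.1793
χ² = 0.2067 + 7.9883 + 13.4092 + 2.7698 + 0.2558 + 1.6176 + 2.9944 + 14.0190 + 5.1793 = 48.440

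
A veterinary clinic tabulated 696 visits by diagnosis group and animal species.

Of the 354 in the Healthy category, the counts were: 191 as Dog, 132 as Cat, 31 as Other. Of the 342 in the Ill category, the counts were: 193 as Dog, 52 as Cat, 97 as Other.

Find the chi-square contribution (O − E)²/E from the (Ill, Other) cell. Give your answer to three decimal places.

18.491

Row total (Ill) = 342; column total (Other) = 128; N = 696.
Expected count E = 342 × 128 / 696 = 62.8966.
Contribution = (O − E)²/E = (97 − 62.8966)² / 62.8966 = 18.491.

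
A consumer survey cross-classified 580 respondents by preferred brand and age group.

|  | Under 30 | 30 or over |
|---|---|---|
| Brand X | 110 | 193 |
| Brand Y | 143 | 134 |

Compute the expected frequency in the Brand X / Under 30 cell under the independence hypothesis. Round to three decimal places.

132.171

Row total (Brand X) = 303; column total (Under 30) = 253; grand total N = 580.
Expected count = (row total × column total) / N = 303 × 253 / 580 = 132.171.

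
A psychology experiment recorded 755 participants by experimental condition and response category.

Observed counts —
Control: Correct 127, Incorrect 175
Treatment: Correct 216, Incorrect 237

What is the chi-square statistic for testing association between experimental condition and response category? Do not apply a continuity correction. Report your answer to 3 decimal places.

2.316

Row totals: 302, 453. Column totals: 343, 412. Grand total N = 755.
Expected counts (row total × column total / N):
  Control, Correct: 302×343/755 = 137.2000
  Control, Incorrect: 302×412/755 = 164.8000
  Treatment, Correct: 453×343/755 = 205.8000
  Treatment, Incorrect: 453×412/755 = 247.2000
Contributions (O − E)²/E:
  (127 − 137.2000)²/137.2000 = 0.7583
  (175 − 164.8000)²/164.8000 = 0.6313
  (216 − 205.8000)²/205.8000 = 0.5055
  (237 − 247.2000)²/247.2000 = 0.4209
χ² = 0.7583 + 0.6313 + 0.5055 + 0.4209 = 2.316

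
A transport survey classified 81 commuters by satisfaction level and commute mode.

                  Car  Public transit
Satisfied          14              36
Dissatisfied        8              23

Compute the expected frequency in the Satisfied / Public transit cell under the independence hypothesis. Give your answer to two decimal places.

Row total (Satisfied) = 50; column total (Public transit) = 59; grand total N = 81.
Expected count = (row total × column total) / N = 50 × 59 / 81 = 36.42.

36.42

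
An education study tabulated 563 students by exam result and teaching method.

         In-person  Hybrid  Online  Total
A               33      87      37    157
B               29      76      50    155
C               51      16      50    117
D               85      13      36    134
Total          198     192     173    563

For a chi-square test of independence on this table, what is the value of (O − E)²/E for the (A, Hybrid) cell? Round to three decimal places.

Row total (A) = 157; column total (Hybrid) = 192; N = 563.
Expected count E = 157 × 192 / 563 = 53.5417.
Contribution = (O − E)²/E = (87 − 53.5417)² / 53.5417 = 20.908.

20.908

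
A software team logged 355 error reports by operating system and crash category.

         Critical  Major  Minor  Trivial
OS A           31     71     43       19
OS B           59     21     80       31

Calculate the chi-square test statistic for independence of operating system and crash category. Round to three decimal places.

48.120

Row totals: 164, 191. Column totals: 90, 92, 123, 50. Grand total N = 355.
Expected counts (row total × column total / N):
  OS A, Critical: 164×90/355 = 41.5775
  OS A, Major: 164×92/355 = 42.5014
  OS A, Minor: 164×123/355 = 56.8225
  OS A, Trivial: 164×50/355 = 23.0986
  OS B, Critical: 191×90/355 = 48.4225
  OS B, Major: 191×92/355 = 49.4986
  OS B, Minor: 191×123/355 = 66.1775
  OS B, Trivial: 191×50/355 = 26.9014
Contributions (O − E)²/E:
  (31 − 41.5775)²/41.5775 = 2.6910
  (71 − 42.5014)²/42.5014 = 19.1093
  (43 − 56.8225)²/56.8225 = 3.3624
  (19 − 23.0986)²/23.0986 = 0.7273
  (59 − 48.4225)²/48.4225 = 2.3106
  (21 − 49.4986)²/49.4986 = 16.4079
  (80 − 66.1775)²/66.1775 = 2.8871
  (31 − 26.9014)²/26.9014 = 0.6244
χ² = 2.6910 + 19.1093 + 3.3624 + 0.7273 + 2.3106 + 16.4079 + 2.8871 + 0.6244 = 48.120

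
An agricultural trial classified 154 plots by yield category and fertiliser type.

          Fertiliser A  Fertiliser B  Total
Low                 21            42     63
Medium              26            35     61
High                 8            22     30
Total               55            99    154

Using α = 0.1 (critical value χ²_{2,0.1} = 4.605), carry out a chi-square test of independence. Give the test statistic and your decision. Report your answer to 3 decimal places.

2.493; fail to reject H₀

Grand total N = 154.
Expected counts (row total × column total / N):
  Low, Fertiliser A: 63×55/154 = 22.5000
  Low, Fertiliser B: 63×99/154 = 40.5000
  Medium, Fertiliser A: 61×55/154 = 21.7857
  Medium, Fertiliser B: 61×99/154 = 39.2143
  High, Fertiliser A: 30×55/154 = 10.7143
  High, Fertiliser B: 30×99/154 = 19.2857
Contributions (O − E)²/E:
  (21 − 22.5000)²/22.5000 = 0.1000
  (42 − 40.5000)²/40.5000 = 0.0556
  (26 − 21.7857)²/21.7857 = 0.8152
  (35 − 39.2143)²/39.2143 = 0.4529
  (8 − 10.7143)²/10.7143 = 0.6876
  (22 − 19.2857)²/19.2857 = 0.3820
χ² = 0.1000 + 0.0556 + 0.8152 + 0.4529 + 0.6876 + 0.3820 = 2.493
df = (3−1)(2−1) = 2. Since 2.493 < 4.605, fail to reject the null hypothesis of independence at α = 0.1.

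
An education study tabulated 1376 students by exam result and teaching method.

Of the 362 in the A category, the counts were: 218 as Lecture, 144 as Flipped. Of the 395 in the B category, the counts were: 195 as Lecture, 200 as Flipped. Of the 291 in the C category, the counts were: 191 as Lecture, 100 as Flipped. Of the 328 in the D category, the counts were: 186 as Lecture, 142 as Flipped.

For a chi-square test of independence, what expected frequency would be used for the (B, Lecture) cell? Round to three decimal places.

226.781

Row total (B) = 395; column total (Lecture) = 790; grand total N = 1376.
Expected count = (row total × column total) / N = 395 × 790 / 1376 = 226.781.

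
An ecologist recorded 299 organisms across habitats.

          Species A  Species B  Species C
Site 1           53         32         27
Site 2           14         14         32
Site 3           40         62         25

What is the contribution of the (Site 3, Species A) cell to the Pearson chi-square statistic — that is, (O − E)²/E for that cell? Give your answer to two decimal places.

0.65

Row total (Site 3) = 127; column total (Species A) = 107; N = 299.
Expected count E = 127 × 107 / 299 = 45.448.
Contribution = (O − E)²/E = (40 − 45.448)² / 45.448 = 0.65.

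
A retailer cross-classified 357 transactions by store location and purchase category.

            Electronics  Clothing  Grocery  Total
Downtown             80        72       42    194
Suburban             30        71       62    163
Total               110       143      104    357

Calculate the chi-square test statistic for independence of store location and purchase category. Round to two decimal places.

Grand total N = 357.
Expected counts (row total × column total / N):
  Downtown, Electronics: 194×110/357 = 59.776
  Downtown, Clothing: 194×143/357 = 77.709
  Downtown, Grocery: 194×104/357 = 56.515
  Suburban, Electronics: 163×110/357 = 50.224
  Suburban, Clothing: 163×143/357 = 65.291
  Suburban, Grocery: 163×104/357 = 47.485
Contributions (O − E)²/E:
  (80 − 59.776)²/59.776 = 6.8424
  (72 − 77.709)²/77.709 = 0.4194
  (42 − 56.515)²/56.515 = 3.7280
  (30 − 50.224)²/50.224 = 8.1437
  (71 − 65.291)²/65.291 = 0.4992
  (62 − 47.485)²/47.485 = 4.4369
χ² = 6.8424 + 0.4194 + 3.7280 + 8.1437 + 0.4992 + 4.4369 = 24.07

24.07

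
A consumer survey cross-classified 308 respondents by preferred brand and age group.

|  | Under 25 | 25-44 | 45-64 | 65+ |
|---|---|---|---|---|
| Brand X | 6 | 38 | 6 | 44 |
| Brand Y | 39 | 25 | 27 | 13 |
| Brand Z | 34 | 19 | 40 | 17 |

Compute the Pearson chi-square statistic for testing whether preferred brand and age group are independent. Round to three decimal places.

Row totals: 94, 104, 110. Column totals: 79, 82, 73, 74. Grand total N = 308.
Expected counts (row total × column total / N):
  Brand X, Under 25: 94×79/308 = 24.1104
  Brand X, 25-44: 94×82/308 = 25.0260
  Brand X, 45-64: 94×73/308 = 22.2792
  Brand X, 65+: 94×74/308 = 22.5844
  Brand Y, Under 25: 104×79/308 = 26.6753
  Brand Y, 25-44: 104×82/308 = 27.6883
  Brand Y, 45-64: 104×73/308 = 24.6494
  Brand Y, 65+: 104×74/308 = 24.9870
  Brand Z, Under 25: 110×79/308 = 28.2143
  Brand Z, 25-44: 110×82/308 = 29.2857
  Brand Z, 45-64: 110×73/308 = 26.0714
  Brand Z, 65+: 110×74/308 = 26.4286
Contributions (O − E)²/E:
  (6 − 24.1104)²/24.1104 = 13.6035
  (38 − 25.0260)²/25.0260 = 6.7260
  (6 − 22.2792)²/22.2792 = 11.8951
  (44 − 22.5844)²/22.5844 = 20.3073
  (39 − 26.6753)²/26.6753 = 5.6943
  (25 − 27.6883)²/27.6883 = 0.2610
  (27 − 24.6494)²/24.6494 = 0.2242
  (13 − 24.9870)²/24.9870 = 5.7505
  (34 − 28.2143)²/28.2143 = 1.1864
  (19 − 29.2857)²/29.2857 = 3.6125
  (40 − 26.0714)²/26.0714 = 7.4413
  (17 − 26.4286)²/26.4286 = 3.3637
χ² = 13.6035 + 6.7260 + 11.8951 + 20.3073 + 5.6943 + 0.2610 + 0.2242 + 5.7505 + 1.1864 + 3.6125 + 7.4413 + 3.3637 = 80.066

80.066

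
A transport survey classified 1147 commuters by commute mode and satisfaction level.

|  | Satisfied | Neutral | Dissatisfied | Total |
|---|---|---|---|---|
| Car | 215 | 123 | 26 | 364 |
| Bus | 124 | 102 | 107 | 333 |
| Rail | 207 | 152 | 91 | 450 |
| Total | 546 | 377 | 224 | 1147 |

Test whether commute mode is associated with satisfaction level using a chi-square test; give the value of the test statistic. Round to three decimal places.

Grand total N = 1147.
Expected counts (row total × column total / N):
  Car, Satisfied: 364×546/1147 = 173.2729
  Car, Neutral: 364×377/1147 = 119.6408
  Car, Dissatisfied: 364×224/1147 = 71.0863
  Bus, Satisfied: 333×546/1147 = 158.5161
  Bus, Neutral: 333×377/1147 = 109.4516
  Bus, Dissatisfied: 333×224/1147 = 65.0323
  Rail, Satisfied: 450×546/1147 = 214.2110
  Rail, Neutral: 450×377/1147 = 147.9076
  Rail, Dissatisfied: 450×224/1147 = 87.8814
Contributions (O − E)²/E:
  (215 − 173.2729)²/173.2729 = 10.0486
  (123 − 119.6408)²/119.6408 = 0.0943
  (26 − 71.0863)²/71.0863 = 28.5959
  (124 − 158.5161)²/158.5161 = 7.5157
  (102 − 109.4516)²/109.4516 = 0.5073
  (107 − 65.0323)²/65.0323 = 27.0833
  (207 − 214.2110)²/214.2110 = 0.2427
  (152 − 147.9076)²/147.9076 = 0.1132
  (91 − 87.8814)²/87.8814 = 0.1107
χ² = 10.0486 + 0.0943 + 28.5959 + 7.5157 + 0.5073 + 27.0833 + 0.2427 + 0.1132 + 0.1107 = 74.312

74.312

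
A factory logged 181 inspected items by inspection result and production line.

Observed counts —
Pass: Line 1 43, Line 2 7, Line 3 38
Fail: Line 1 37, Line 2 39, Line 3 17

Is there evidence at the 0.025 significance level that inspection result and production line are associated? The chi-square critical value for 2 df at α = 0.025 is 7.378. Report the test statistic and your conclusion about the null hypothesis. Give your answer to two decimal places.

30.61; reject H₀

Row totals: 88, 93. Column totals: 80, 46, 55. Grand total N = 181.
Expected counts (row total × column total / N):
  Pass, Line 1: 88×80/181 = 38.8950
  Pass, Line 2: 88×46/181 = 22.3646
  Pass, Line 3: 88×55/181 = 26.7403
  Fail, Line 1: 93×80/181 = 41.1050
  Fail, Line 2: 93×46/181 = 23.6354
  Fail, Line 3: 93×55/181 = 28.2597
Contributions (O − E)²/E:
  (43 − 38.8950)²/38.8950 = 0.4332
  (7 − 22.3646)²/22.3646 = 10.5556
  (38 − 26.7403)²/26.7403 = 4.7412
  (37 − 41.1050)²/41.1050 = 0.4100
  (39 − 23.6354)²/23.6354 = 9.9880
  (17 − 28.2597)²/28.2597 = 4.4863
χ² = 0.4332 + 10.5556 + 4.7412 + 0.4100 + 9.9880 + 4.4863 = 30.61
df = (2−1)(3−1) = 2. Since 30.61 > 7.378, reject the null hypothesis of independence at α = 0.025.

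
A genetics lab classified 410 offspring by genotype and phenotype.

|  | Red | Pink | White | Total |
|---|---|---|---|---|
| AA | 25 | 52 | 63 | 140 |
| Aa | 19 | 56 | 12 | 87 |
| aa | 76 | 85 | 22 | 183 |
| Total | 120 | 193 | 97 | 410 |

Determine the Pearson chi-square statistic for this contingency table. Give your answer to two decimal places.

Grand total N = 410.
Expected counts (row total × column total / N):
  AA, Red: 140×120/410 = 40.976
  AA, Pink: 140×193/410 = 65.902
  AA, White: 140×97/410 = 33.122
  Aa, Red: 87×120/410 = 25.463
  Aa, Pink: 87×193/410 = 40.954
  Aa, White: 87×97/410 = 20.583
  aa, Red: 183×120/410 = 53.561
  aa, Pink: 183×193/410 = 86.144
  aa, White: 183×97/410 = 43.295
Contributions (O − E)²/E:
  (25 − 40.976)²/40.976 = 6.2288
  (52 − 65.902)²/65.902 = 2.9326
  (63 − 33.122)²/33.122 = 26.9517
  (19 − 25.463)²/25.463 = 1.6404
  (56 − 40.954)²/40.954 = 5.5277
  (12 − 20.583)²/20.583 = 3.5791
  (76 − 53.561)²/53.561 = 9.4007
  (85 − 86.144)²/86.144 = 0.0152
  (22 − 43.295)²/43.295 = 10.4741
χ² = 6.2288 + 2.9326 + 26.9517 + 1.6404 + 5.5277 + 3.5791 + 9.4007 + 0.0152 + 10.4741 = 66.75

66.75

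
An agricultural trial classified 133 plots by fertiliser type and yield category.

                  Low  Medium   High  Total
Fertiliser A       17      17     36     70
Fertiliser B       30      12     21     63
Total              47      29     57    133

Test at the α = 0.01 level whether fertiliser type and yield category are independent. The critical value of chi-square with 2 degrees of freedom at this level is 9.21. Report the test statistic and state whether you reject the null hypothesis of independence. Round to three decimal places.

Grand total N = 133.
Expected counts (row total × column total / N):
  Fertiliser A, Low: 70×47/133 = 24.7368
  Fertiliser A, Medium: 70×29/133 = 15.2632
  Fertiliser A, High: 70×57/133 = 30.0000
  Fertiliser B, Low: 63×47/133 = 22.2632
  Fertiliser B, Medium: 63×29/133 = 13.7368
  Fertiliser B, High: 63×57/133 = 27.0000
Contributions (O − E)²/E:
  (17 − 24.7368)²/24.7368 = 2.4198
  (17 − 15.2632)²/15.2632 = 0.1976
  (36 − 30.0000)²/30.0000 = 1.2000
  (30 − 22.2632)²/22.2632 = 2.6887
  (12 − 13.7368)²/13.7368 = 0.2196
  (21 − 27.0000)²/27.0000 = 1.3333
χ² = 2.4198 + 0.1976 + 1.2000 + 2.6887 + 0.2196 + 1.3333 = 8.059
df = (2−1)(3−1) = 2. Since 8.059 < 9.21, fail to reject the null hypothesis of independence at α = 0.01.

8.059; fail to reject H₀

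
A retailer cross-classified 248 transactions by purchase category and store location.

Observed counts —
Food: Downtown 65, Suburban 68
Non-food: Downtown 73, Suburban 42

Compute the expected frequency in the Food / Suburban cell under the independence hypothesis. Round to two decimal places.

58.99

Row total (Food) = 133; column total (Suburban) = 110; grand total N = 248.
Expected count = (row total × column total) / N = 133 × 110 / 248 = 58.99.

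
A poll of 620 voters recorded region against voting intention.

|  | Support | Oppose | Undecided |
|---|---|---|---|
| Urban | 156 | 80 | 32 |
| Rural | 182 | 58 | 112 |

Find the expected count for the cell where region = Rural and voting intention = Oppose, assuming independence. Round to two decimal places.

78.35

Row total (Rural) = 352; column total (Oppose) = 138; grand total N = 620.
Expected count = (row total × column total) / N = 352 × 138 / 620 = 78.35.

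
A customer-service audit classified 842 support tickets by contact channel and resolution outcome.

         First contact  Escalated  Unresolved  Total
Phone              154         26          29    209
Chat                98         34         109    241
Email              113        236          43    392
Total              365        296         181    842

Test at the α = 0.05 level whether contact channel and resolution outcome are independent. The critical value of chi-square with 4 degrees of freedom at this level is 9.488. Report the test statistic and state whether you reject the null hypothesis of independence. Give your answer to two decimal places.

283.85; reject H₀

Grand total N = 842.
Expected counts (row total × column total / N):
  Phone, First contact: 209×365/842 = 90.600
  Phone, Escalated: 209×296/842 = 73.473
  Phone, Unresolved: 209×181/842 = 44.928
  Chat, First contact: 241×365/842 = 104.471
  Chat, Escalated: 241×296/842 = 84.722
  Chat, Unresolved: 241×181/842 = 51.806
  Email, First contact: 392×365/842 = 169.929
  Email, Escalated: 392×296/842 = 137.805
  Email, Unresolved: 392×181/842 = 84.266
Contributions (O − E)²/E:
  (154 − 90.600)²/90.600 = 44.3660
  (26 − 73.473)²/73.473 = 30.6737
  (29 − 44.928)²/44.928 = 5.6468
  (98 − 104.471)²/104.471 = 0.4008
  (34 − 84.722)²/84.722 = 30.3666
  (109 − 51.806)²/51.806 = 63.1424
  (113 − 169.929)²/169.929 = 19.0721
  (236 − 137.805)²/137.805 = 69.9703
  (43 − 84.266)²/84.266 = 20.2084
χ² = 44.3660 + 30.6737 + 5.6468 + 0.4008 + 30.3666 + 63.1424 + 19.0721 + 69.9703 + 20.2084 = 283.85
df = (3−1)(3−1) = 4. Since 283.85 > 9.488, reject the null hypothesis of independence at α = 0.05.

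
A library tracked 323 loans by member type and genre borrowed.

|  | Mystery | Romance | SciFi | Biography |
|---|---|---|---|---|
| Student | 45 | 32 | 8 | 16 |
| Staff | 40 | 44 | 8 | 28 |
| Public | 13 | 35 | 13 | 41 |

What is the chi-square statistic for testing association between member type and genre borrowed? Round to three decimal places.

32.420

Row totals: 101, 120, 102. Column totals: 98, 111, 29, 85. Grand total N = 323.
Expected counts (row total × column total / N):
  Student, Mystery: 101×98/323 = 30.6440
  Student, Romance: 101×111/323 = 34.7090
  Student, SciFi: 101×29/323 = 9.0681
  Student, Biography: 101×85/323 = 26.5789
  Staff, Mystery: 120×98/323 = 36.4087
  Staff, Romance: 120×111/323 = 41.2384
  Staff, SciFi: 120×29/323 = 10.7740
  Staff, Biography: 120×85/323 = 31.5789
  Public, Mystery: 102×98/323 = 30.9474
  Public, Romance: 102×111/323 = 35.0526
  Public, SciFi: 102×29/323 = 9.1579
  Public, Biography: 102×85/323 = 26.8421
Contributions (O − E)²/E:
  (45 − 30.6440)²/30.6440 = 6.7255
  (32 − 34.7090)²/34.7090 = 0.2114
  (8 − 9.0681)²/9.0681 = 0.1258
  (16 − 26.5789)²/26.5789 = 4.2106
  (40 − 36.4087)²/36.4087 = 0.3542
  (44 − 41.2384)²/41.2384 = 0.1849
  (8 − 10.7740)²/10.7740 = 0.7142
  (28 − 31.5789)²/31.5789 = 0.4056
  (13 − 30.9474)²/30.9474 = 10.4083
  (35 − 35.0526)²/35.0526 = 0.0001
  (13 − 9.1579)²/9.1579 = 1.6119
  (41 − 26.8421)²/26.8421 = 7.4676
χ² = 6.7255 + 0.2114 + 0.1258 + 4.2106 + 0.3542 + 0.1849 + 0.7142 + 0.4056 + 10.4083 + 0.0001 + 1.6119 + 7.4676 = 32.420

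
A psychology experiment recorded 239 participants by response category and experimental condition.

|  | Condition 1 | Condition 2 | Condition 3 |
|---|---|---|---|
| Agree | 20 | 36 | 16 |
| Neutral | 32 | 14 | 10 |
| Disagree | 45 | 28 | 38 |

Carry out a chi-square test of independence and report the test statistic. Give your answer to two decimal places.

Row totals: 72, 56, 111. Column totals: 97, 78, 64. Grand total N = 239.
Expected counts (row total × column total / N):
  Agree, Condition 1: 72×97/239 = 29.222
  Agree, Condition 2: 72×78/239 = 23.498
  Agree, Condition 3: 72×64/239 = 19.280
  Neutral, Condition 1: 56×97/239 = 22.728
  Neutral, Condition 2: 56×78/239 = 18.276
  Neutral, Condition 3: 56×64/239 = 14.996
  Disagree, Condition 1: 111×97/239 = 45.050
  Disagree, Condition 2: 111×78/239 = 36.226
  Disagree, Condition 3: 111×64/239 = 29.724
Contributions (O − E)²/E:
  (20 − 29.222)²/29.222 = 2.9103
  (36 − 23.498)²/23.498 = 6.6516
  (16 − 19.280)²/19.280 = 0.5580
  (32 − 22.728)²/22.728 = 3.7826
  (14 − 18.276)²/18.276 = 1.0004
  (10 − 14.996)²/14.996 = 1.6644
  (45 − 45.050)²/45.050 = 0.0001
  (28 − 36.226)²/36.226 = 1.8679
  (38 − 29.724)²/29.724 = 2.3043
χ² = 2.9103 + 6.6516 + 0.5580 + 3.7826 + 1.0004 + 1.6644 + 0.0001 + 1.8679 + 2.3043 = 20.74

20.74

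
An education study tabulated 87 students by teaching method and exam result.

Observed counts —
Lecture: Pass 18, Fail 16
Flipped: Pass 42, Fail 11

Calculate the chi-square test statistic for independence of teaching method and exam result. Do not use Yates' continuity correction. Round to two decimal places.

Row totals: 34, 53. Column totals: 60, 27. Grand total N = 87.
Expected counts (row total × column total / N):
  Lecture, Pass: 34×60/87 = 23.448
  Lecture, Fail: 34×27/87 = 10.552
  Flipped, Pass: 53×60/87 = 36.552
  Flipped, Fail: 53×27/87 = 16.448
Contributions (O − E)²/E:
  (18 − 23.448)²/23.448 = 1.2658
  (16 − 10.552)²/10.552 = 2.8128
  (42 − 36.552)²/36.552 = 0.8120
  (11 − 16.448)²/16.448 = 1.8045
χ² = 1.2658 + 2.8128 + 0.8120 + 1.8045 = 6.70

6.70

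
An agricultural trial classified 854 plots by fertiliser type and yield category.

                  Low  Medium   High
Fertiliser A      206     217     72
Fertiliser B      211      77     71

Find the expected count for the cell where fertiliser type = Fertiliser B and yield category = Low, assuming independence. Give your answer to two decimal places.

Row total (Fertiliser B) = 359; column total (Low) = 417; grand total N = 854.
Expected count = (row total × column total) / N = 359 × 417 / 854 = 175.30.

175.30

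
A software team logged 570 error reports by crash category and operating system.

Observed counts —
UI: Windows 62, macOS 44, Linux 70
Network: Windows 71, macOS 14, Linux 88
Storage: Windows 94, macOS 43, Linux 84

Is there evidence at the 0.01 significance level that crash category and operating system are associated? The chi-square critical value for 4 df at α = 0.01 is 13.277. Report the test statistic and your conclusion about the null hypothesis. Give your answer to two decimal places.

Row totals: 176, 173, 221. Column totals: 227, 101, 242. Grand total N = 570.
Expected counts (row total × column total / N):
  UI, Windows: 176×227/570 = 70.091
  UI, macOS: 176×101/570 = 31.186
  UI, Linux: 176×242/570 = 74.723
  Network, Windows: 173×227/570 = 68.896
  Network, macOS: 173×101/570 = 30.654
  Network, Linux: 173×242/570 = 73.449
  Storage, Windows: 221×227/570 = 88.012
  Storage, macOS: 221×101/570 = 39.160
  Storage, Linux: 221×242/570 = 93.828
Contributions (O − E)²/E:
  (62 − 70.091)²/70.091 = 0.9340
  (44 − 31.186)²/31.186 = 5.2651
  (70 − 74.723)²/74.723 = 0.2985
  (71 − 68.896)²/68.896 = 0.0643
  (14 − 30.654)²/30.654 = 9.0479
  (88 − 73.449)²/73.449 = 2.8827
  (94 − 88.012)²/88.012 = 0.4074
  (43 − 39.160)²/39.160 = 0.3765
  (84 − 93.828)²/93.828 = 1.0294
χ² = 0.9340 + 5.2651 + 0.2985 + 0.0643 + 9.0479 + 2.8827 + 0.4074 + 0.3765 + 1.0294 = 20.31
df = (3−1)(3−1) = 4. Since 20.31 > 13.277, reject the null hypothesis of independence at α = 0.01.

20.31; reject H₀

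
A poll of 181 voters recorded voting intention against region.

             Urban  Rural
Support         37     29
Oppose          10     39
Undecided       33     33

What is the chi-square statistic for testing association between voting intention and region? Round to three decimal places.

15.911

Row totals: 66, 49, 66. Column totals: 80, 101. Grand total N = 181.
Expected counts (row total × column total / N):
  Support, Urban: 66×80/181 = 29.1713
  Support, Rural: 66×101/181 = 36.8287
  Oppose, Urban: 49×80/181 = 21.6575
  Oppose, Rural: 49×101/181 = 27.3425
  Undecided, Urban: 66×80/181 = 29.1713
  Undecided, Rural: 66×101/181 = 36.8287
Contributions (O − E)²/E:
  (37 − 29.1713)²/29.1713 = 2.1010
  (29 − 36.8287)²/36.8287 = 1.6642
  (10 − 21.6575)²/21.6575 = 6.2748
  (39 − 27.3425)²/27.3425 = 4.9702
  (33 − 29.1713)²/29.1713 = 0.5025
  (33 − 36.8287)²/36.8287 = 0.3980
χ² = 2.1010 + 1.6642 + 6.2748 + 4.9702 + 0.5025 + 0.3980 = 15.911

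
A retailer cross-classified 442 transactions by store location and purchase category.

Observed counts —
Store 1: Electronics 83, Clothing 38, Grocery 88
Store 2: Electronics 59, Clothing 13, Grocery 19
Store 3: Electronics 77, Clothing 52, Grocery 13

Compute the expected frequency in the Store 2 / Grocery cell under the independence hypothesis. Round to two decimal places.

24.71

Row total (Store 2) = 91; column total (Grocery) = 120; grand total N = 442.
Expected count = (row total × column total) / N = 91 × 120 / 442 = 24.71.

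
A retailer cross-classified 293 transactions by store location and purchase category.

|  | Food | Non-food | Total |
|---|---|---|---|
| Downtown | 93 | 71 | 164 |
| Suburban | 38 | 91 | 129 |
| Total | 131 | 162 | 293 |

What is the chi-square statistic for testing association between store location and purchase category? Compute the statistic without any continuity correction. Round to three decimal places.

Grand total N = 293.
Expected counts (row total × column total / N):
  Downtown, Food: 164×131/293 = 73.32423
  Downtown, Non-food: 164×162/293 = 90.67577
  Suburban, Food: 129×131/293 = 57.67577
  Suburban, Non-food: 129×162/293 = 71.32423
Contributions (O − E)²/E:
  (93 − 73.32423)²/73.32423 = 5.2798
  (71 − 90.67577)²/90.67577 = 4.2695
  (38 − 57.67577)²/57.67577 = 6.7123
  (91 − 71.32423)²/71.32423 = 5.4278
χ² = 5.2798 + 4.2695 + 6.7123 + 5.4278 = 21.689

21.689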